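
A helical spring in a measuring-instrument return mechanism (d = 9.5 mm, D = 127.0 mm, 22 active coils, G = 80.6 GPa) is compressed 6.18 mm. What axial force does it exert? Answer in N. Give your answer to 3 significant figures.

k = Gd⁴/(8D³N_a) = (80.6×10³)(9.5⁴)/(8·127.0³·22) = 1.821 N/mm
F = k·δ = 1.821 × 6.18 = 11.254 N

11.3 N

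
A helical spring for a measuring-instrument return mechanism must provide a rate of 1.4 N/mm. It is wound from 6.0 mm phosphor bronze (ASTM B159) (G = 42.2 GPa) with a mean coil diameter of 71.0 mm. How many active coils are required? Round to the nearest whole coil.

14

N_a = Gd⁴/(8D³k) = (42.2×10³ × 6.0⁴)/(8 × 71.0³ × 1.4)
    = 5.46912e+07 / 4.0086e+06 = 13.64 → 14 coils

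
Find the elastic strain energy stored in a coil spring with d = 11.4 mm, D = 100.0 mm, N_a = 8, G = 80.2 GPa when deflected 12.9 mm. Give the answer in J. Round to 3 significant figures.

k = Gd⁴/(8D³N_a) = (80.2×10³)(11.4⁴)/(8·100.0³·8) = 21.165 N/mm
U = ½kδ² = 0.5 × 21.165 × 12.9² = 1761 N·mm = 1.761 J

1.76 J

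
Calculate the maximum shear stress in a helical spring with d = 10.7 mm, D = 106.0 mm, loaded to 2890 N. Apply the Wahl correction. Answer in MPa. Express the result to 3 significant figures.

730 MPa

Spring index C = D/d = 106.0/10.7 = 9.9065
K_W = (4C−1)/(4C−4) + 0.615/C = 38.626/35.626 + 0.0621 = 1.1463
τ₀ = 8FD/(πd³) = 8·2890·106.0/(π·10.7³) = 2.45072e+06/3848.6 = 636.78 MPa
τ_max = K·τ₀ = 1.1463 × 636.78 = 729.94 MPa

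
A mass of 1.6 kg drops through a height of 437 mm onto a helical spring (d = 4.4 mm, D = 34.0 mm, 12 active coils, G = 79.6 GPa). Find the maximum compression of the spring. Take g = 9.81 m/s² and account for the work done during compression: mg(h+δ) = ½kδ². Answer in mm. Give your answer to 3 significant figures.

43.7 mm

k = Gd⁴/(8D³N_a) = (79.6×10³)(4.4⁴)/(8·34.0³·12) = 7.9071 N/mm
W = mg = 1.6 × 9.81 = 15.696 N
½kδ² − Wδ − Wh = 0 → δ = (W + √(W² + 2kWh))/k
δ = (15.696 + √(246.36 + 108472))/7.9071 = (15.696 + 329.72)/7.9071 = 43.685 mm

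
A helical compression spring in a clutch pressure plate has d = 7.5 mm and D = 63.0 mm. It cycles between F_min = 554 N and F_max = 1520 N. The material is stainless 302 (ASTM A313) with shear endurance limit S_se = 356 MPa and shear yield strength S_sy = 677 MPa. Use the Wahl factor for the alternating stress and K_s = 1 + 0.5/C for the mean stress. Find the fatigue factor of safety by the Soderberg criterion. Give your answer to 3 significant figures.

C = D/d = 63.0/7.5 = 8.4000; K_W = (4C−1)/(4C−4)+0.615/C = 1.1746; K_s = 1+0.5/C = 1.0595
F_a = (F_max−F_min)/2 = 483 N; F_m = (F_max+F_min)/2 = 1037 N
τ_a = K_W·8F_aD/(πd³) = 1.1746 × 183.67 = 215.74 MPa
τ_m = K_s·8F_mD/(πd³) = 1.0595 × 394.34 = 417.82 MPa
Soderberg: 1/n_f = τ_a/S_se + τ_m/S_sy = 215.74/356 + 417.82/677 = 0.60600 + 0.61716 = 1.2232
n_f = 1/1.2232 = 0.8176

0.818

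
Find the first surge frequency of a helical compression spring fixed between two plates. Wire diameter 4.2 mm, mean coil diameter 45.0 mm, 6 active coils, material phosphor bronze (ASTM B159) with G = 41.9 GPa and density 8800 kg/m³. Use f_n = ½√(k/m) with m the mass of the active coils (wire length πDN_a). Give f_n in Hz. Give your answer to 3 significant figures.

84.9 Hz

k = Gd⁴/(8D³N_a) = (41.9×10³)(4.2⁴)/(8·45.0³·6) = 2.9808 N/mm = 2980.8 N/m
Wire length L = πDN_a = π·45.0·6 = 848.23 mm
m = ρ·(πd²/4)·L = 8800 × 13.854×10⁻⁶ m² × 0.84823 m = 0.10342 kg
f_n = ½√(k/m) = 0.5·√(2980.8/0.10342) = 0.5·√(28824) = 84.888 Hz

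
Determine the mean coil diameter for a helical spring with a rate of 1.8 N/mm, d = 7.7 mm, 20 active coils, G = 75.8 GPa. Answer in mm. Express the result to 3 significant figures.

D = (Gd⁴/(8N_a·k))^(1/3) = (75.8×10³·7.7⁴/(8·20·1.8))^(1/3)
  = (925209)^(1/3) = 97.4421 mm

97.4 mm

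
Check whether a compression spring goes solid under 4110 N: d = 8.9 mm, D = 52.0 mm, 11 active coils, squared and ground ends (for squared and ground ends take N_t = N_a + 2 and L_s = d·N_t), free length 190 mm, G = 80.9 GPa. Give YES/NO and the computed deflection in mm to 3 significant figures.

k = Gd⁴/(8D³N_a) = (80.9×10³)(8.9⁴)/(8·52.0³·11) = 41.022 N/mm
N_t = 13; L_s = 8.9·13 = 115.7 mm; δ_solid = L₀ − L_s = 190 − 115.7 = 74.3 mm
δ = F/k = 4110/41.022 = 100.19 mm
δ ≥ δ_solid → spring goes solid

YES, δ = 100 mm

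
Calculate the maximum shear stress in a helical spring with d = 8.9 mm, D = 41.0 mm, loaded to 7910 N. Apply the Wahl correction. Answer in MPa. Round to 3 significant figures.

Spring index C = D/d = 41.0/8.9 = 4.6067
K_W = (4C−1)/(4C−4) + 0.615/C = 17.427/14.427 + 0.1335 = 1.3414
τ₀ = 8FD/(πd³) = 8·7910·41.0/(π·8.9³) = 2.59448e+06/2214.7 = 1171.5 MPa
τ_max = K·τ₀ = 1.3414 × 1171.5 = 1571.5 MPa

1570 MPa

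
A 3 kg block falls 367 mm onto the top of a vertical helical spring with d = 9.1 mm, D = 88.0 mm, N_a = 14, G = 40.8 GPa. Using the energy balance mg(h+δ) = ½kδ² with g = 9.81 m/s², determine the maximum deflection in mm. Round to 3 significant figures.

k = Gd⁴/(8D³N_a) = (40.8×10³)(9.1⁴)/(8·88.0³·14) = 3.6657 N/mm
W = mg = 3 × 9.81 = 29.43 N
½kδ² − Wδ − Wh = 0 → δ = (W + √(W² + 2kWh))/k
δ = (29.43 + √(866.12 + 79185.6))/3.6657 = (29.43 + 282.93)/3.6657 = 85.212 mm

85.2 mm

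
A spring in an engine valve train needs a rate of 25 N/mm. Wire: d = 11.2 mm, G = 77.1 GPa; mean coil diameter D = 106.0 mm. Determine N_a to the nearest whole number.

5

N_a = Gd⁴/(8D³k) = (77.1×10³ × 11.2⁴)/(8 × 106.0³ × 25)
    = 1.21318e+09 / 2.38203e+08 = 5.093 → 5 coils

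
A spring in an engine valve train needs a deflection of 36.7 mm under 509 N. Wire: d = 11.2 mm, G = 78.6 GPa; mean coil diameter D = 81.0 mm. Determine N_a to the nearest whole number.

Required rate k = F/δ = 509/36.7 = 13.869 N/mm
N_a = Gd⁴/(8D³k) = (78.6×10³ × 11.2⁴)/(8 × 81.0³ × 13.869)
    = 1.23679e+09 / 5.89653e+07 = 20.97 → 21 coils

21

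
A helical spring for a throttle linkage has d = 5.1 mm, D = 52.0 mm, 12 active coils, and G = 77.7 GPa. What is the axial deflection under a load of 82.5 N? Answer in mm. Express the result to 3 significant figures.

21.2 mm

k = Gd⁴/(8D³N_a) = (77.7×10³)(5.1⁴)/(8·52.0³·12) = 3.8942 N/mm
δ = F/k = 82.5 / 3.8942 = 21.185 mm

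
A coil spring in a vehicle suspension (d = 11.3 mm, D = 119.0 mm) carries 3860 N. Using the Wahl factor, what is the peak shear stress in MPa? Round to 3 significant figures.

Spring index C = D/d = 119.0/11.3 = 10.5310
K_W = (4C−1)/(4C−4) + 0.615/C = 41.124/38.124 + 0.0584 = 1.1371
τ₀ = 8FD/(πd³) = 8·3860·119.0/(π·11.3³) = 3.67472e+06/4533 = 810.66 MPa
τ_max = K·τ₀ = 1.1371 × 810.66 = 921.79 MPa

922 MPa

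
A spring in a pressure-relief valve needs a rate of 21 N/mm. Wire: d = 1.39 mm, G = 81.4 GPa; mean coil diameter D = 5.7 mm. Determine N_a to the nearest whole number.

N_a = Gd⁴/(8D³k) = (81.4×10³ × 1.39⁴)/(8 × 5.7³ × 21)
    = 303867 / 31112.4 = 9.767 → 10 coils

10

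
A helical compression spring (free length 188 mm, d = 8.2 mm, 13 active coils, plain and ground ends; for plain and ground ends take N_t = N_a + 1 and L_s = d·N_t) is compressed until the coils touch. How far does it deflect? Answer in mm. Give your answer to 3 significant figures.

73.2 mm

N_t = 14; L_s = 8.2·14 = 114.8 mm
δ_solid = L₀ − L_s = 188 − 114.8 = 73.2 mm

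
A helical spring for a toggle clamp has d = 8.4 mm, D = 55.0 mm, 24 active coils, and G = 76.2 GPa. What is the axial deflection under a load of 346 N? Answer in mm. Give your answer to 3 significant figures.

k = Gd⁴/(8D³N_a) = (76.2×10³)(8.4⁴)/(8·55.0³·24) = 11.876 N/mm
δ = F/k = 346 / 11.876 = 29.134 mm

29.1 mm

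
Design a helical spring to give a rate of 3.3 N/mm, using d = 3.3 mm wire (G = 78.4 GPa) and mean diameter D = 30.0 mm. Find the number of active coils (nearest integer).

13

N_a = Gd⁴/(8D³k) = (78.4×10³ × 3.3⁴)/(8 × 30.0³ × 3.3)
    = 9.29762e+06 / 712800 = 13.04 → 13 coils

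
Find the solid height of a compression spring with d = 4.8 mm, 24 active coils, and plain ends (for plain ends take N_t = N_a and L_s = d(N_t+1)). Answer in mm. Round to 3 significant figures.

plain ends: N_t = N_a = 24
L_s = d·(N_t+1) = 4.8 × 25 = 120 mm

120 mm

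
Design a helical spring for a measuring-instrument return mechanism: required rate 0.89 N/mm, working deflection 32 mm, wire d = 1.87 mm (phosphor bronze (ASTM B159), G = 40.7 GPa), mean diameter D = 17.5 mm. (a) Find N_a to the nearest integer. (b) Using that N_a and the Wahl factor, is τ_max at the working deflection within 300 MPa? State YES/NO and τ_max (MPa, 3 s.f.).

N_a = Gd⁴/(8D³k) = (40.7×10³)(1.87⁴)/(8·17.5³·0.89) = 13.04 → N_a = 13
Actual rate k = Gd⁴/(8D³·13) = 0.89292 N/mm
Working load F = kδ = 0.89292·32 = 28.573 N
C = 17.5/1.87 = 9.3583; K_W = (4C−1)/(4C−4)+0.615/C = 1.1554
τ_max = K_W·8FD/(πd³) = 1.1554·194.72 = 224.99 MPa
τ_max ≤ 300 MPa → acceptable

(a) 13 coils; (b) YES, τ_max = 225 MPa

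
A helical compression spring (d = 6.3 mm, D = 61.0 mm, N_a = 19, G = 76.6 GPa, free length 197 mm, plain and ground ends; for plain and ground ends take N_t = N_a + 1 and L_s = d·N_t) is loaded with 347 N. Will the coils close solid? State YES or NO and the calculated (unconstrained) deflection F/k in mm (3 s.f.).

k = Gd⁴/(8D³N_a) = (76.6×10³)(6.3⁴)/(8·61.0³·19) = 3.4975 N/mm
N_t = 20; L_s = 6.3·20 = 126 mm; δ_solid = L₀ − L_s = 197 − 126 = 71 mm
δ = F/k = 347/3.4975 = 99.214 mm
δ ≥ δ_solid → spring goes solid

YES, δ = 99.2 mm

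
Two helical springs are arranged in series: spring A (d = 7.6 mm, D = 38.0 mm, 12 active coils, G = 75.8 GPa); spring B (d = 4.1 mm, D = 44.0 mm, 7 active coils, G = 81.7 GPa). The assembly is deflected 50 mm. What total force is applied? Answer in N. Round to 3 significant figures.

k_A = Gd⁴/(8D³N_a) = (75.8×10³)(7.6⁴)/(8·38.0³·12) = 48.007 N/mm
k_B = Gd⁴/(8D³N_a) = (81.7×10³)(4.1⁴)/(8·44.0³·7) = 4.8396 N/mm
Series: 1/k_eq = 1/48.007 + 1/4.8396 = 0.22746; k_eq = 4.3964 N/mm
F = k_eq·δ = 4.3964·50 = 219.82 N

220 N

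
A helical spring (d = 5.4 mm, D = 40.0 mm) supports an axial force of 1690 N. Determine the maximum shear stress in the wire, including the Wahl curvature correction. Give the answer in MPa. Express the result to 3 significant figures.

Spring index C = D/d = 40.0/5.4 = 7.4074
K_W = (4C−1)/(4C−4) + 0.615/C = 28.630/25.630 + 0.0830 = 1.2001
τ₀ = 8FD/(πd³) = 8·1690·40.0/(π·5.4³) = 540800/494.69 = 1093.2 MPa
τ_max = K·τ₀ = 1.2001 × 1093.2 = 1311.9 MPa

1310 MPa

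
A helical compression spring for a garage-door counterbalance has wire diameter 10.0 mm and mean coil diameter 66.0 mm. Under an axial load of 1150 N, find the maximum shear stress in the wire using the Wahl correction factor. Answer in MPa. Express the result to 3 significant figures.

237 MPa

Spring index C = D/d = 66.0/10.0 = 6.6000
K_W = (4C−1)/(4C−4) + 0.615/C = 25.400/22.400 + 0.0932 = 1.2271
τ₀ = 8FD/(πd³) = 8·1150·66.0/(π·10.0³) = 607200/3141.6 = 193.28 MPa
τ_max = K·τ₀ = 1.2271 × 193.28 = 237.17 MPa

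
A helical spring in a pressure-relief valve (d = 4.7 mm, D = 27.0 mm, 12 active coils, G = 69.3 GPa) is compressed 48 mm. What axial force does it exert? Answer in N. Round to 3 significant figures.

859 N

k = Gd⁴/(8D³N_a) = (69.3×10³)(4.7⁴)/(8·27.0³·12) = 17.896 N/mm
F = k·δ = 17.896 × 48 = 859.02 N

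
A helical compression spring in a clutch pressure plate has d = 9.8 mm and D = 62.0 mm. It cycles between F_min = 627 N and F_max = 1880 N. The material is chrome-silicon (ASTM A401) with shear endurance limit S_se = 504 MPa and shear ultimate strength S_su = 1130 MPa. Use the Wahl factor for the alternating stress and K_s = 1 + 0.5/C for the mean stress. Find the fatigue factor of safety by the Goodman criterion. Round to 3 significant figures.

2.18

C = D/d = 62.0/9.8 = 6.3265; K_W = (4C−1)/(4C−4)+0.615/C = 1.2380; K_s = 1+0.5/C = 1.0790
F_a = (F_max−F_min)/2 = 626.5 N; F_m = (F_max+F_min)/2 = 1253.5 N
τ_a = K_W·8F_aD/(πd³) = 1.2380 × 105.09 = 130.11 MPa
τ_m = K_s·8F_mD/(πd³) = 1.0790 × 210.27 = 226.89 MPa
Goodman: 1/n_f = τ_a/S_se + τ_m/S_su = 130.11/504 + 226.89/1130 = 0.25815 + 0.20079 = 0.45893
n_f = 1/0.45893 = 2.179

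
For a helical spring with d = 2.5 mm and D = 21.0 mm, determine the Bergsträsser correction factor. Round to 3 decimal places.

1.163

C = D/d = 21.0/2.5 = 8.4000
K_B = (4C+2)/(4C−3) = 35.600/30.600 = 1.1634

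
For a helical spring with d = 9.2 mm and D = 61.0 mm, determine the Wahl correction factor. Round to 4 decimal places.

C = D/d = 61.0/9.2 = 6.6304
K_W = (4C−1)/(4C−4) + 0.615/C = 25.522/22.522 + 0.0928 = 1.2260

1.2260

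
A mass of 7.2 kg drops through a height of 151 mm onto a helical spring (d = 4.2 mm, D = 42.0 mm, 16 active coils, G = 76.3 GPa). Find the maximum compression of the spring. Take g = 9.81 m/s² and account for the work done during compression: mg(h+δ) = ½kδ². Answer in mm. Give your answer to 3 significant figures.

k = Gd⁴/(8D³N_a) = (76.3×10³)(4.2⁴)/(8·42.0³·16) = 2.5036 N/mm
W = mg = 7.2 × 9.81 = 70.632 N
½kδ² − Wδ − Wh = 0 → δ = (W + √(W² + 2kWh))/k
δ = (70.632 + √(4988.9 + 53403.8))/2.5036 = (70.632 + 241.65)/2.5036 = 124.73 mm

125 mm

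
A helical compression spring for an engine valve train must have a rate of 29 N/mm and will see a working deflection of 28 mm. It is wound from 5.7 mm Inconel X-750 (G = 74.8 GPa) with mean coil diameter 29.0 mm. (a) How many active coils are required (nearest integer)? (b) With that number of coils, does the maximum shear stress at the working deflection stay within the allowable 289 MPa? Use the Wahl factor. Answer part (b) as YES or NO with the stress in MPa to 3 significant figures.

N_a = Gd⁴/(8D³k) = (74.8×10³)(5.7⁴)/(8·29.0³·29) = 13.95 → N_a = 14
Actual rate k = Gd⁴/(8D³·14) = 28.906 N/mm
Working load F = kδ = 28.906·28 = 809.37 N
C = 29.0/5.7 = 5.0877; K_W = (4C−1)/(4C−4)+0.615/C = 1.3044
τ_max = K_W·8FD/(πd³) = 1.3044·322.75 = 420.98 MPa
τ_max > 289 MPa → exceeds allowable

(a) 14 coils; (b) NO, τ_max = 421 MPa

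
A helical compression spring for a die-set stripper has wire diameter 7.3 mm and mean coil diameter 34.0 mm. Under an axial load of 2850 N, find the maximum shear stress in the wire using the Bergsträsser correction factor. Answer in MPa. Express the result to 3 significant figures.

837 MPa

Spring index C = D/d = 34.0/7.3 = 4.6575
K_B = (4C+2)/(4C−3) = 20.630/15.630 = 1.3199
τ₀ = 8FD/(πd³) = 8·2850·34.0/(π·7.3³) = 775200/1222.1 = 634.3 MPa
τ_max = K·τ₀ = 1.3199 × 634.3 = 837.21 MPa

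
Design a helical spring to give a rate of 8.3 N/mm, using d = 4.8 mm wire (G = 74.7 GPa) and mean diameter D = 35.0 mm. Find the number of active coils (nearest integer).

14

N_a = Gd⁴/(8D³k) = (74.7×10³ × 4.8⁴)/(8 × 35.0³ × 8.3)
    = 3.96539e+07 / 2.8469e+06 = 13.93 → 14 coils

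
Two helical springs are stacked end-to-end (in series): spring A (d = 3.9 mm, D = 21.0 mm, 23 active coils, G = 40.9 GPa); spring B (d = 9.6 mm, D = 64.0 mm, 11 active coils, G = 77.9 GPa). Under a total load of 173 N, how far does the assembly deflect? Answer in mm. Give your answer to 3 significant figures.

37.2 mm

k_A = Gd⁴/(8D³N_a) = (40.9×10³)(3.9⁴)/(8·21.0³·23) = 5.5527 N/mm
k_B = Gd⁴/(8D³N_a) = (77.9×10³)(9.6⁴)/(8·64.0³·11) = 28.681 N/mm
Series: 1/k_eq = 1/5.5527 + 1/28.681 = 0.21496; k_eq = 4.6521 N/mm
δ = F/k_eq = 173/4.6521 = 37.188 mm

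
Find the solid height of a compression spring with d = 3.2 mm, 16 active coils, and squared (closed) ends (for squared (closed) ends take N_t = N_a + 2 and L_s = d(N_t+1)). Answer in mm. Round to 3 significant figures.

squared (closed) ends: N_t = N_a + 2 = 16 + 2 = 18
L_s = d·(N_t+1) = 3.2 × 19 = 60.8 mm

60.8 mm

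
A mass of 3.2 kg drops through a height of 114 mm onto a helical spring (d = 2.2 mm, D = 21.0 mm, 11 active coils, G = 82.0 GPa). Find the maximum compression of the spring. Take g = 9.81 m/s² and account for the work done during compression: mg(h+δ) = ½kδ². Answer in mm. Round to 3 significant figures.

k = Gd⁴/(8D³N_a) = (82.0×10³)(2.2⁴)/(8·21.0³·11) = 2.357 N/mm
W = mg = 3.2 × 9.81 = 31.392 N
½kδ² − Wδ − Wh = 0 → δ = (W + √(W² + 2kWh))/k
δ = (31.392 + √(985.46 + 16870.1))/2.357 = (31.392 + 133.62)/2.357 = 70.011 mm

70.0 mm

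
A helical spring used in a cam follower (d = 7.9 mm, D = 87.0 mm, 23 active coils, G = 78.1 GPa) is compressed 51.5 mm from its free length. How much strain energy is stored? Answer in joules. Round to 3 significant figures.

k = Gd⁴/(8D³N_a) = (78.1×10³)(7.9⁴)/(8·87.0³·23) = 2.5106 N/mm
U = ½kδ² = 0.5 × 2.5106 × 51.5² = 3329.4 N·mm = 3.3294 J

3.33 J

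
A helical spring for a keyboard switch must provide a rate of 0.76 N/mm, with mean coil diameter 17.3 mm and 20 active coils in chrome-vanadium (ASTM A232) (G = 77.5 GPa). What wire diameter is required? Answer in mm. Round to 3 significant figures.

1.69 mm

d = (8D³N_a·k / G)^(1/4) = (8·17.3³·20·0.76 / (77.5×10³))^0.25
  = (8.124)^0.25 = 1.6883 mm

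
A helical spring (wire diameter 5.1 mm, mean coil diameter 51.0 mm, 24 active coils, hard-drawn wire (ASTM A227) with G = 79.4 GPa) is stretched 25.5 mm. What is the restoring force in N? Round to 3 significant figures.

53.8 N

k = Gd⁴/(8D³N_a) = (79.4×10³)(5.1⁴)/(8·51.0³·24) = 2.1091 N/mm
F = k·δ = 2.1091 × 25.5 = 53.781 N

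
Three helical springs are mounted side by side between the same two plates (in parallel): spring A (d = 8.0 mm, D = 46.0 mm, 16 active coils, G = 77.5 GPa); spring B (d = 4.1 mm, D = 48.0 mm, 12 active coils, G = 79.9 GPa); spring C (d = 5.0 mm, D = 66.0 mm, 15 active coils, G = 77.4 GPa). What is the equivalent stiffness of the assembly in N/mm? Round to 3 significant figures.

29.0 N/mm

k_A = Gd⁴/(8D³N_a) = (77.5×10³)(8.0⁴)/(8·46.0³·16) = 25.479 N/mm
k_B = Gd⁴/(8D³N_a) = (79.9×10³)(4.1⁴)/(8·48.0³·12) = 2.1266 N/mm
k_C = Gd⁴/(8D³N_a) = (77.4×10³)(5.0⁴)/(8·66.0³·15) = 1.4022 N/mm
Parallel: k_eq = 25.479 + 2.1266 + 1.4022 = 29.008 N/mm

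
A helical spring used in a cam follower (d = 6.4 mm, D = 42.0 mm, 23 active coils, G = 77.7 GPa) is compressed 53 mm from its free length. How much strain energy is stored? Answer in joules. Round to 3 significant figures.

k = Gd⁴/(8D³N_a) = (77.7×10³)(6.4⁴)/(8·42.0³·23) = 9.5626 N/mm
U = ½kδ² = 0.5 × 9.5626 × 53² = 13431 N·mm = 13.431 J

13.4 J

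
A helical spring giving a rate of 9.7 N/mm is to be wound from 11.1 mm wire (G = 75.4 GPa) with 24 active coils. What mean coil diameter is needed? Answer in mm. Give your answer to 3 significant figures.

85.0 mm

D = (Gd⁴/(8N_a·k))^(1/3) = (75.4×10³·11.1⁴/(8·24·9.7))^(1/3)
  = (614597)^(1/3) = 85.0218 mm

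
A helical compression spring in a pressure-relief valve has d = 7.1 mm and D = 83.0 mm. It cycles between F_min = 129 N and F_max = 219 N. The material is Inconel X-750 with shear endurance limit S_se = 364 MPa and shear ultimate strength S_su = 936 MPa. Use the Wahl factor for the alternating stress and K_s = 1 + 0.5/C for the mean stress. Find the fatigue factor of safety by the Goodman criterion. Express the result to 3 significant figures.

5.09

C = D/d = 83.0/7.1 = 11.6901; K_W = (4C−1)/(4C−4)+0.615/C = 1.1228; K_s = 1+0.5/C = 1.0428
F_a = (F_max−F_min)/2 = 45 N; F_m = (F_max+F_min)/2 = 174 N
τ_a = K_W·8F_aD/(πd³) = 1.1228 × 26.574 = 29.836 MPa
τ_m = K_s·8F_mD/(πd³) = 1.0428 × 102.75 = 107.15 MPa
Goodman: 1/n_f = τ_a/S_se + τ_m/S_su = 29.836/364 + 107.15/936 = 0.08197 + 0.11447 = 0.19644
n_f = 1/0.19644 = 5.091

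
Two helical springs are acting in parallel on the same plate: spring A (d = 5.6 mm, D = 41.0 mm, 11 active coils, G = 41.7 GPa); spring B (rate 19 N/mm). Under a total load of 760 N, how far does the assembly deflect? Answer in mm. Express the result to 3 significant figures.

k_A = Gd⁴/(8D³N_a) = (41.7×10³)(5.6⁴)/(8·41.0³·11) = 6.7617 N/mm
Parallel: k_eq = 6.7617 + 19 = 25.762 N/mm
δ = F/k_eq = 760/25.762 = 29.501 mm

29.5 mm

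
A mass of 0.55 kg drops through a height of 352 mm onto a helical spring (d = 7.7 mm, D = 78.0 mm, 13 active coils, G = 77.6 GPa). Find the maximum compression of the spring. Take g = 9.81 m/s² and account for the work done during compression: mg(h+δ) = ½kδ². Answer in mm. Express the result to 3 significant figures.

27.2 mm

k = Gd⁴/(8D³N_a) = (77.6×10³)(7.7⁴)/(8·78.0³·13) = 5.5272 N/mm
W = mg = 0.55 × 9.81 = 5.3955 N
½kδ² − Wδ − Wh = 0 → δ = (W + √(W² + 2kWh))/k
δ = (5.3955 + √(29.111 + 20994.8))/5.5272 = (5.3955 + 145)/5.5272 = 27.209 mm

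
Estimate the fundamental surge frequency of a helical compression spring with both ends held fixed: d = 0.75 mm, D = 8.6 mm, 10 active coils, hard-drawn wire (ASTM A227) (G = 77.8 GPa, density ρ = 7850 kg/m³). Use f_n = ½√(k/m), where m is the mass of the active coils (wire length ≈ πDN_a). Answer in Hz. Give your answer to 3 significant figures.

k = Gd⁴/(8D³N_a) = (77.8×10³)(0.75⁴)/(8·8.6³·10) = 0.48377 N/mm = 483.77 N/m
Wire length L = πDN_a = π·8.6·10 = 270.18 mm
m = ρ·(πd²/4)·L = 7850 × 0.44179×10⁻⁶ m² × 0.27018 m = 0.00093698 kg
f_n = ½√(k/m) = 0.5·√(483.77/0.00093698) = 0.5·√(5.1631e+05) = 359.27 Hz

359 Hz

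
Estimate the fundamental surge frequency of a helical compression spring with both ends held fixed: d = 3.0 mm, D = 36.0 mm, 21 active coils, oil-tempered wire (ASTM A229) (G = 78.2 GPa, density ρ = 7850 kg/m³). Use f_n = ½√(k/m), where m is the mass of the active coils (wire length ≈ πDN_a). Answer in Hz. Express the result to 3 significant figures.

39.2 Hz

k = Gd⁴/(8D³N_a) = (78.2×10³)(3.0⁴)/(8·36.0³·21) = 0.80812 N/mm = 808.12 N/m
Wire length L = πDN_a = π·36.0·21 = 2375 mm
m = ρ·(πd²/4)·L = 7850 × 7.0686×10⁻⁶ m² × 2.375 m = 0.13179 kg
f_n = ½√(k/m) = 0.5·√(808.12/0.13179) = 0.5·√(6132) = 39.154 Hz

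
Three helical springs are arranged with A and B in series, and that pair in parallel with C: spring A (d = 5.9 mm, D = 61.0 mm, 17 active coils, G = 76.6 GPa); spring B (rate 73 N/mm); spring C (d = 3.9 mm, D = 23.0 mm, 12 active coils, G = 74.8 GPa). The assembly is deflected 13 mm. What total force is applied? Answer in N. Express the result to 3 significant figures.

230 N

k_A = Gd⁴/(8D³N_a) = (76.6×10³)(5.9⁴)/(8·61.0³·17) = 3.0068 N/mm
k_C = Gd⁴/(8D³N_a) = (74.8×10³)(3.9⁴)/(8·23.0³·12) = 14.815 N/mm
Springs A,B series: k_AB = 1/(1/3.0068+1/73) = 2.8879 N/mm; parallel with C: k_eq = 2.8879+14.815 = 17.703 N/mm
F = k_eq·δ = 17.703·13 = 230.14 N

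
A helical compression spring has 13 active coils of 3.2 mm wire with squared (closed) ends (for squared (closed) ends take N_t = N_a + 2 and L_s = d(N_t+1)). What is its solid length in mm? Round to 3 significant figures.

51.2 mm

squared (closed) ends: N_t = N_a + 2 = 13 + 2 = 15
L_s = d·(N_t+1) = 3.2 × 16 = 51.2 mm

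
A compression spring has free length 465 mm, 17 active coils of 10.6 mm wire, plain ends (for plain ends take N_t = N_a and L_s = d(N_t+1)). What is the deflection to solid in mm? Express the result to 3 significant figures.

274 mm

N_t = 17; L_s = 10.6·18 = 190.8 mm
δ_solid = L₀ − L_s = 465 − 190.8 = 274.2 mm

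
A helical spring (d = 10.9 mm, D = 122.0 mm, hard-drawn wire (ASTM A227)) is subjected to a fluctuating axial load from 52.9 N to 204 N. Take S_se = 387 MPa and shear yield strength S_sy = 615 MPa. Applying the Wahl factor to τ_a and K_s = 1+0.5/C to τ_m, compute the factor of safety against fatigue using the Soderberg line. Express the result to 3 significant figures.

C = D/d = 122.0/10.9 = 11.1927; K_W = (4C−1)/(4C−4)+0.615/C = 1.1285; K_s = 1+0.5/C = 1.0447
F_a = (F_max−F_min)/2 = 75.55 N; F_m = (F_max+F_min)/2 = 128.45 N
τ_a = K_W·8F_aD/(πd³) = 1.1285 × 18.124 = 20.454 MPa
τ_m = K_s·8F_mD/(πd³) = 1.0447 × 30.814 = 32.191 MPa
Soderberg: 1/n_f = τ_a/S_se + τ_m/S_sy = 20.454/387 + 32.191/615 = 0.05285 + 0.05234 = 0.10519
n_f = 1/0.10519 = 9.506

9.51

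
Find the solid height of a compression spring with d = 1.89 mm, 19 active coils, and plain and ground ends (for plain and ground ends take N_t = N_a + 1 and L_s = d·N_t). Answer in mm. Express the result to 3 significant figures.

plain and ground ends: N_t = N_a + 1 = 19 + 1 = 20
L_s = d·N_t = 1.89 × 20 = 37.8 mm

37.8 mm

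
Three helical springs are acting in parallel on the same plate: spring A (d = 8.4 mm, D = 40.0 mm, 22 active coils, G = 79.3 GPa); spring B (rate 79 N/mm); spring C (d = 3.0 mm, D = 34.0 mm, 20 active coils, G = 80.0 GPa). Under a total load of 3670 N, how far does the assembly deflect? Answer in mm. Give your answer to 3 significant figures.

31.9 mm

k_A = Gd⁴/(8D³N_a) = (79.3×10³)(8.4⁴)/(8·40.0³·22) = 35.051 N/mm
k_C = Gd⁴/(8D³N_a) = (80.0×10³)(3.0⁴)/(8·34.0³·20) = 1.0304 N/mm
Parallel: k_eq = 35.051 + 79 + 1.0304 = 115.08 N/mm
δ = F/k_eq = 3670/115.08 = 31.891 mm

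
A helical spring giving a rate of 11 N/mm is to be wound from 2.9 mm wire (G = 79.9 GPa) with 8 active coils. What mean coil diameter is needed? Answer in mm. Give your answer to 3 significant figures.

20.0 mm

D = (Gd⁴/(8N_a·k))^(1/3) = (79.9×10³·2.9⁴/(8·8·11))^(1/3)
  = (8027.24)^(1/3) = 20.0227 mm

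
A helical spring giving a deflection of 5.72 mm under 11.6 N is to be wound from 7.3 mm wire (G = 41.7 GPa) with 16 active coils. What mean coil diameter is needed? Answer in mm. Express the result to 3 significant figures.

Required rate k = F/δ = 11.6/5.72 = 2.028 N/mm
D = (Gd⁴/(8N_a·k))^(1/3) = (41.7×10³·7.3⁴/(8·16·2.028))^(1/3)
  = (456200)^(1/3) = 76.9813 mm

77.0 mm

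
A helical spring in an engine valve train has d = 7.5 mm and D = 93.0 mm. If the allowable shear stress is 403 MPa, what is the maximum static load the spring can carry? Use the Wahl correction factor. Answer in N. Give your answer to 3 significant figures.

644 N

C = D/d = 93.0/7.5 = 12.4000
K_W = (4C−1)/(4C−4) + 0.615/C = 48.600/45.600 + 0.0496 = 1.1154
τ_max = K·8FD/(πd³) → F_max = τ_allow·πd³/(8DK)
F_max = 403·π·7.5³/(8·93.0·1.1154) = 5.3412e+05/829.85 = 643.64 N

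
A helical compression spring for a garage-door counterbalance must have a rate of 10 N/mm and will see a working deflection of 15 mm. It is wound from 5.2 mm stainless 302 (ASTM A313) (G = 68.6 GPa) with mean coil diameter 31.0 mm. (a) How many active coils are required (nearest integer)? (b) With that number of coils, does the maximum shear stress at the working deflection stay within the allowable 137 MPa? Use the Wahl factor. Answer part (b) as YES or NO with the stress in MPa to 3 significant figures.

(a) 21 coils; (b) YES, τ_max = 106 MPa

N_a = Gd⁴/(8D³k) = (68.6×10³)(5.2⁴)/(8·31.0³·10) = 21.05 → N_a = 21
Actual rate k = Gd⁴/(8D³·21) = 10.022 N/mm
Working load F = kδ = 10.022·15 = 150.33 N
C = 31.0/5.2 = 5.9615; K_W = (4C−1)/(4C−4)+0.615/C = 1.2543
τ_max = K_W·8FD/(πd³) = 1.2543·84.397 = 105.86 MPa
τ_max ≤ 137 MPa → acceptable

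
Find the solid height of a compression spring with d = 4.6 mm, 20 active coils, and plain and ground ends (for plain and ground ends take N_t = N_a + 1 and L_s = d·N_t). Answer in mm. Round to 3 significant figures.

plain and ground ends: N_t = N_a + 1 = 20 + 1 = 21
L_s = d·N_t = 4.6 × 21 = 96.6 mm

96.6 mm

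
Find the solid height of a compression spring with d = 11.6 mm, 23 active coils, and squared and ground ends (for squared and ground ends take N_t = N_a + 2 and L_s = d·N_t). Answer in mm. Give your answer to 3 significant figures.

squared and ground ends: N_t = N_a + 2 = 23 + 2 = 25
L_s = d·N_t = 11.6 × 25 = 290 mm

290 mm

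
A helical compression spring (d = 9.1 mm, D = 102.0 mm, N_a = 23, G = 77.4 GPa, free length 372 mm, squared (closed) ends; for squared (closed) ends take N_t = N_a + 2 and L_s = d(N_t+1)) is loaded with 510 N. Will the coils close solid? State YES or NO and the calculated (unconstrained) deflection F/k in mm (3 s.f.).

YES, δ = 188 mm

k = Gd⁴/(8D³N_a) = (77.4×10³)(9.1⁴)/(8·102.0³·23) = 2.7182 N/mm
N_t = 25; L_s = 9.1·26 = 236.6 mm; δ_solid = L₀ − L_s = 372 − 236.6 = 135.4 mm
δ = F/k = 510/2.7182 = 187.62 mm
δ ≥ δ_solid → spring goes solid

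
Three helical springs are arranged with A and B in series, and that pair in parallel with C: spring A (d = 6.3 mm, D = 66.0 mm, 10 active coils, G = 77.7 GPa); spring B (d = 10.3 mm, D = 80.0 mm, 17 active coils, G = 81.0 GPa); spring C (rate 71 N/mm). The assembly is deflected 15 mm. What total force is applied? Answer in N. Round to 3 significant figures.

1120 N

k_A = Gd⁴/(8D³N_a) = (77.7×10³)(6.3⁴)/(8·66.0³·10) = 5.3218 N/mm
k_B = Gd⁴/(8D³N_a) = (81.0×10³)(10.3⁴)/(8·80.0³·17) = 13.093 N/mm
Springs A,B series: k_AB = 1/(1/5.3218+1/13.093) = 3.7838 N/mm; parallel with C: k_eq = 3.7838+71 = 74.784 N/mm
F = k_eq·δ = 74.784·15 = 1121.8 N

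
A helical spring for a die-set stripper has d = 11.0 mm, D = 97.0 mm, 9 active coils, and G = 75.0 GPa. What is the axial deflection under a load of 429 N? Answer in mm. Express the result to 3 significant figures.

k = Gd⁴/(8D³N_a) = (75.0×10³)(11.0⁴)/(8·97.0³·9) = 16.71 N/mm
δ = F/k = 429 / 16.71 = 25.673 mm

25.7 mm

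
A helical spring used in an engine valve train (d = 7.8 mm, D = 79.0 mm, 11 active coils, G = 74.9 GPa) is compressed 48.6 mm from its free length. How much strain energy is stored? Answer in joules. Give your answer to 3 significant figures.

k = Gd⁴/(8D³N_a) = (74.9×10³)(7.8⁴)/(8·79.0³·11) = 6.3899 N/mm
U = ½kδ² = 0.5 × 6.3899 × 48.6² = 7546.4 N·mm = 7.5464 J

7.55 J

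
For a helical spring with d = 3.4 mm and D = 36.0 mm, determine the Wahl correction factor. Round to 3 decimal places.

1.136

C = D/d = 36.0/3.4 = 10.5882
K_W = (4C−1)/(4C−4) + 0.615/C = 41.353/38.353 + 0.0581 = 1.1363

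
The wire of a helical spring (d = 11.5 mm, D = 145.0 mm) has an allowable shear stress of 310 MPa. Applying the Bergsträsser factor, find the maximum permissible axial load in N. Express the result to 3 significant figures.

1160 N

C = D/d = 145.0/11.5 = 12.6087
K_B = (4C+2)/(4C−3) = 52.435/47.435 = 1.1054
τ_max = K·8FD/(πd³) → F_max = τ_allow·πd³/(8DK)
F_max = 310·π·11.5³/(8·145.0·1.1054) = 1.4812e+06/1282.3 = 1155.1 N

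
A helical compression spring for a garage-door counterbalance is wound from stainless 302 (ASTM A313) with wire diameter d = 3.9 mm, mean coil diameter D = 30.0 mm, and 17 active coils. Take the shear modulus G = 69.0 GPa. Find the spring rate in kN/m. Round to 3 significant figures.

k = Gd⁴/(8D³N_a) = (69.0×10³ × 3.9⁴) / (8 × 30.0³ × 17)
  = 1.59627e+07 / 3.672e+06 = 4.3472 N/mm

4.35 kN/m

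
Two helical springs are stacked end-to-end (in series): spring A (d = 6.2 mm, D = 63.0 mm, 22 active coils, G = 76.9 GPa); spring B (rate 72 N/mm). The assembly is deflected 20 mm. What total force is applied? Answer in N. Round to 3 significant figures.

49.9 N

k_A = Gd⁴/(8D³N_a) = (76.9×10³)(6.2⁴)/(8·63.0³·22) = 2.582 N/mm
Series: 1/k_eq = 1/2.582 + 1/72 = 0.40118; k_eq = 2.4926 N/mm
F = k_eq·δ = 2.4926·20 = 49.853 N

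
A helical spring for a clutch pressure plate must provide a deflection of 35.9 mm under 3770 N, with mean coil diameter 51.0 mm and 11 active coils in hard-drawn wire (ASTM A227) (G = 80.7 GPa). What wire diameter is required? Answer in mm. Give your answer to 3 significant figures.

11.1 mm

Required rate k = F/δ = 3770/35.9 = 105.01 N/mm
d = (8D³N_a·k / G)^(1/4) = (8·51.0³·11·105.01 / (80.7×10³))^0.25
  = (15190)^0.25 = 11.1018 mm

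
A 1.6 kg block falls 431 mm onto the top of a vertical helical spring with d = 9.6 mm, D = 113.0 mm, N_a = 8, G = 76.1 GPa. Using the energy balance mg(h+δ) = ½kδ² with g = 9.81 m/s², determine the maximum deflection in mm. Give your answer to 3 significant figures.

46.3 mm

k = Gd⁴/(8D³N_a) = (76.1×10³)(9.6⁴)/(8·113.0³·8) = 6.9993 N/mm
W = mg = 1.6 × 9.81 = 15.696 N
½kδ² − Wδ − Wh = 0 → δ = (W + √(W² + 2kWh))/k
δ = (15.696 + √(246.36 + 94700.1))/6.9993 = (15.696 + 308.13)/6.9993 = 46.266 mm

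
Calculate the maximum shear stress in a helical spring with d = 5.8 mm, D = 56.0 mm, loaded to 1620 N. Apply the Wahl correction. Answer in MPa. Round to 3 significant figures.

1360 MPa

Spring index C = D/d = 56.0/5.8 = 9.6552
K_W = (4C−1)/(4C−4) + 0.615/C = 37.621/34.621 + 0.0637 = 1.1503
τ₀ = 8FD/(πd³) = 8·1620·56.0/(π·5.8³) = 725760/612.96 = 1184 MPa
τ_max = K·τ₀ = 1.1503 × 1184 = 1362 MPa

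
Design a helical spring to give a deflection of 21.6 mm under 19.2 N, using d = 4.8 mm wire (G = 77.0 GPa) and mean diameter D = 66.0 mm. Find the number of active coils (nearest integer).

20

Required rate k = F/δ = 19.2/21.6 = 0.88889 N/mm
N_a = Gd⁴/(8D³k) = (77.0×10³ × 4.8⁴)/(8 × 66.0³ × 0.88889)
    = 4.08748e+07 / 2.04442e+06 = 19.99 → 20 coils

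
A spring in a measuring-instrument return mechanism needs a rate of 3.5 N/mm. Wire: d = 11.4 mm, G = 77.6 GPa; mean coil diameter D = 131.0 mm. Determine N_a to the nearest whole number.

21

N_a = Gd⁴/(8D³k) = (77.6×10³ × 11.4⁴)/(8 × 131.0³ × 3.5)
    = 1.31063e+09 / 6.29465e+07 = 20.82 → 21 coils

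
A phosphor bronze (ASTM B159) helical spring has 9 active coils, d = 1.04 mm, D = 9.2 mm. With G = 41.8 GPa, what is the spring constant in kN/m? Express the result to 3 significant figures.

0.872 kN/m

k = Gd⁴/(8D³N_a) = (41.8×10³ × 1.04⁴) / (8 × 9.2³ × 9)
  = 48900.1 / 56065.5 = 0.8722 N/mm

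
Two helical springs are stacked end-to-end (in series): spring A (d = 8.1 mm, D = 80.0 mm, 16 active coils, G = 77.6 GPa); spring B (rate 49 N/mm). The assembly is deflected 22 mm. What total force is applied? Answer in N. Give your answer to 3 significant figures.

102 N

k_A = Gd⁴/(8D³N_a) = (77.6×10³)(8.1⁴)/(8·80.0³·16) = 5.0971 N/mm
Series: 1/k_eq = 1/5.0971 + 1/49 = 0.2166; k_eq = 4.6168 N/mm
F = k_eq·δ = 4.6168·22 = 101.57 N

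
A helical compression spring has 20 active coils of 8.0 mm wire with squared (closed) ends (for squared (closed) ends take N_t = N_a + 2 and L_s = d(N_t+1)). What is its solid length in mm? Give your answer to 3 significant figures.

squared (closed) ends: N_t = N_a + 2 = 20 + 2 = 22
L_s = d·(N_t+1) = 8.0 × 23 = 184 mm

184 mm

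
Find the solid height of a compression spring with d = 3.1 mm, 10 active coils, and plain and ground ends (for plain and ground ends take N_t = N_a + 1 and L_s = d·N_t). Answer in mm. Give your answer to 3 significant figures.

34.1 mm

plain and ground ends: N_t = N_a + 1 = 10 + 1 = 11
L_s = d·N_t = 3.1 × 11 = 34.1 mm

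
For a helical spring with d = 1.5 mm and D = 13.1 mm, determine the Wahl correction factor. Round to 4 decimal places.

1.1674

C = D/d = 13.1/1.5 = 8.7333
K_W = (4C−1)/(4C−4) + 0.615/C = 33.933/30.933 + 0.0704 = 1.1674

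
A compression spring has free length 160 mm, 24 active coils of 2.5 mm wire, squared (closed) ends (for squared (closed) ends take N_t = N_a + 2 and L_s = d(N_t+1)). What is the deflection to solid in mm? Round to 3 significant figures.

N_t = 26; L_s = 2.5·27 = 67.5 mm
δ_solid = L₀ − L_s = 160 − 67.5 = 92.5 mm

92.5 mm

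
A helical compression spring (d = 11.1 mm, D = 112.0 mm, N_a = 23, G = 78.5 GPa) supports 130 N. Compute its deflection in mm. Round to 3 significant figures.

k = Gd⁴/(8D³N_a) = (78.5×10³)(11.1⁴)/(8·112.0³·23) = 4.6099 N/mm
δ = F/k = 130 / 4.6099 = 28.2 mm

28.2 mm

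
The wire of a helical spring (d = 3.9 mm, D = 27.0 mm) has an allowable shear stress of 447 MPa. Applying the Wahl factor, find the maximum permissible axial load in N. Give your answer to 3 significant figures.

C = D/d = 27.0/3.9 = 6.9231
K_W = (4C−1)/(4C−4) + 0.615/C = 26.692/23.692 + 0.0888 = 1.2155
τ_max = K·8FD/(πd³) → F_max = τ_allow·πd³/(8DK)
F_max = 447·π·3.9³/(8·27.0·1.2155) = 83301/262.54 = 317.29 N

317 N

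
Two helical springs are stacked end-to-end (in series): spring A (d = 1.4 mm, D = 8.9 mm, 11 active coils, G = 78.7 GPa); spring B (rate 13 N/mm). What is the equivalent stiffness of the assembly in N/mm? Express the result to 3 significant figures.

k_A = Gd⁴/(8D³N_a) = (78.7×10³)(1.4⁴)/(8·8.9³·11) = 4.8734 N/mm
Series: 1/k_eq = 1/4.8734 + 1/13 = 0.28212; k_eq = 3.5446 N/mm

3.54 N/mm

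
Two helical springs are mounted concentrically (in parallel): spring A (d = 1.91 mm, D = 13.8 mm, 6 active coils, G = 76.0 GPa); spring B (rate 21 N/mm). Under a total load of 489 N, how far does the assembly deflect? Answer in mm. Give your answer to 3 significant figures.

k_A = Gd⁴/(8D³N_a) = (76.0×10³)(1.91⁴)/(8·13.8³·6) = 8.018 N/mm
Parallel: k_eq = 8.018 + 21 = 29.018 N/mm
δ = F/k_eq = 489/29.018 = 16.852 mm

16.9 mm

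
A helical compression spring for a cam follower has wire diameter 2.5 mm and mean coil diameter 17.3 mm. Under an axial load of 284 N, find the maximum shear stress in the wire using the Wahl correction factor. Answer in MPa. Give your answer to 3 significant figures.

973 MPa

Spring index C = D/d = 17.3/2.5 = 6.9200
K_W = (4C−1)/(4C−4) + 0.615/C = 26.680/23.680 + 0.0889 = 1.2156
τ₀ = 8FD/(πd³) = 8·284·17.3/(π·2.5³) = 39305.6/49.087 = 800.73 MPa
τ_max = K·τ₀ = 1.2156 × 800.73 = 973.33 MPa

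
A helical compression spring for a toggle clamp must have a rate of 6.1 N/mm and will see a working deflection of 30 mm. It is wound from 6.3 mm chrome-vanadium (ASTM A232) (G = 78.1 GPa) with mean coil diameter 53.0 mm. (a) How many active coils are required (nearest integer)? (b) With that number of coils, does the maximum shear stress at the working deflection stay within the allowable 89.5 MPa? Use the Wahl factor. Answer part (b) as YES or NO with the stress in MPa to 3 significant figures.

(a) 17 coils; (b) NO, τ_max = 116 MPa

N_a = Gd⁴/(8D³k) = (78.1×10³)(6.3⁴)/(8·53.0³·6.1) = 16.93 → N_a = 17
Actual rate k = Gd⁴/(8D³·17) = 6.0764 N/mm
Working load F = kδ = 6.0764·30 = 182.29 N
C = 53.0/6.3 = 8.4127; K_W = (4C−1)/(4C−4)+0.615/C = 1.1743
τ_max = K_W·8FD/(πd³) = 1.1743·98.393 = 115.54 MPa
τ_max > 89.5 MPa → exceeds allowable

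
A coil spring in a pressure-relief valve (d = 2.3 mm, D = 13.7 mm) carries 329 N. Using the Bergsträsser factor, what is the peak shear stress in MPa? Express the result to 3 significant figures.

Spring index C = D/d = 13.7/2.3 = 5.9565
K_B = (4C+2)/(4C−3) = 25.826/20.826 = 1.2401
τ₀ = 8FD/(πd³) = 8·329·13.7/(π·2.3³) = 36058.4/38.224 = 943.35 MPa
τ_max = K·τ₀ = 1.2401 × 943.35 = 1169.8 MPa

1170 MPa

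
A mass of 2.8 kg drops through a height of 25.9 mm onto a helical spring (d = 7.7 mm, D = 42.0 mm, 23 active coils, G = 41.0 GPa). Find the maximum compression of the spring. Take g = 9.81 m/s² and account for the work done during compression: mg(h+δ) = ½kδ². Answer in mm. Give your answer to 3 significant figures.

14.5 mm

k = Gd⁴/(8D³N_a) = (41.0×10³)(7.7⁴)/(8·42.0³·23) = 10.573 N/mm
W = mg = 2.8 × 9.81 = 27.468 N
½kδ² − Wδ − Wh = 0 → δ = (W + √(W² + 2kWh))/k
δ = (27.468 + √(754.49 + 15043.1))/10.573 = (27.468 + 125.69)/10.573 = 14.486 mm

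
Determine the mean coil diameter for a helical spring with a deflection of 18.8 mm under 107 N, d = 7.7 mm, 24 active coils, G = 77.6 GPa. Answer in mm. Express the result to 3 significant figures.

Required rate k = F/δ = 107/18.8 = 5.6915 N/mm
D = (Gd⁴/(8N_a·k))^(1/3) = (77.6×10³·7.7⁴/(8·24·5.6915))^(1/3)
  = (249630)^(1/3) = 62.9650 mm

63.0 mm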